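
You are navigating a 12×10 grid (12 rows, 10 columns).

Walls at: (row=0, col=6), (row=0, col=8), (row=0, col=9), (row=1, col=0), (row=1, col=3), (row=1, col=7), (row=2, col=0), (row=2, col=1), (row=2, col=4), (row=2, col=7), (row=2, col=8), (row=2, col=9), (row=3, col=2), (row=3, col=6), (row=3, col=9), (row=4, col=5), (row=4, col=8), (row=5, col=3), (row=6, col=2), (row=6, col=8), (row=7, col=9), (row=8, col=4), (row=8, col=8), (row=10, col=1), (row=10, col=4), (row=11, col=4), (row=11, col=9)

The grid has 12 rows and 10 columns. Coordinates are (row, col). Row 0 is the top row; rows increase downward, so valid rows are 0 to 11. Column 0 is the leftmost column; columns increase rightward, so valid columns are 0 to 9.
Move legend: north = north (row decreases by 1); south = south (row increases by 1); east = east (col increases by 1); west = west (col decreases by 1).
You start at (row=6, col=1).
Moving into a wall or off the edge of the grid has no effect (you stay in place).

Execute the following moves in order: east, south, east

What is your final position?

Start: (row=6, col=1)
  east (east): blocked, stay at (row=6, col=1)
  south (south): (row=6, col=1) -> (row=7, col=1)
  east (east): (row=7, col=1) -> (row=7, col=2)
Final: (row=7, col=2)

Answer: Final position: (row=7, col=2)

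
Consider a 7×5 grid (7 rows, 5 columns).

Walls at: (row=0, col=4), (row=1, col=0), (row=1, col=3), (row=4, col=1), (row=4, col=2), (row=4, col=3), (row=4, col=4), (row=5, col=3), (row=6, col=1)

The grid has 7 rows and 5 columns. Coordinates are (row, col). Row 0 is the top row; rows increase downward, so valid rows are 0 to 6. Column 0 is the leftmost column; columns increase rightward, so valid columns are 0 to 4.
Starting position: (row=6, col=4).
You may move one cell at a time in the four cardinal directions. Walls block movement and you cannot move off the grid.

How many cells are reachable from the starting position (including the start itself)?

BFS flood-fill from (row=6, col=4):
  Distance 0: (row=6, col=4)
  Distance 1: (row=5, col=4), (row=6, col=3)
  Distance 2: (row=6, col=2)
  Distance 3: (row=5, col=2)
  Distance 4: (row=5, col=1)
  Distance 5: (row=5, col=0)
  Distance 6: (row=4, col=0), (row=6, col=0)
  Distance 7: (row=3, col=0)
  Distance 8: (row=2, col=0), (row=3, col=1)
  Distance 9: (row=2, col=1), (row=3, col=2)
  Distance 10: (row=1, col=1), (row=2, col=2), (row=3, col=3)
  Distance 11: (row=0, col=1), (row=1, col=2), (row=2, col=3), (row=3, col=4)
  Distance 12: (row=0, col=0), (row=0, col=2), (row=2, col=4)
  Distance 13: (row=0, col=3), (row=1, col=4)
Total reachable: 26 (grid has 26 open cells total)

Answer: Reachable cells: 26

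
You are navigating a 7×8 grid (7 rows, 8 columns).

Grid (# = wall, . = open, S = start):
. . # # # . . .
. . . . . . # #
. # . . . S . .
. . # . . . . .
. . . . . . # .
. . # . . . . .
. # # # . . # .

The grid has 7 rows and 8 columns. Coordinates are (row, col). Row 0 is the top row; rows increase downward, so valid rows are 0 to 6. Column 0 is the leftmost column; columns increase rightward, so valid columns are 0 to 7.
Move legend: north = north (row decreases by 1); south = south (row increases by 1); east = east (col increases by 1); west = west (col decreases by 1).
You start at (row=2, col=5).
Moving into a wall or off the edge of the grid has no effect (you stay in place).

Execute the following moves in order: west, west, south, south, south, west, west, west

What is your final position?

Answer: Final position: (row=5, col=3)

Derivation:
Start: (row=2, col=5)
  west (west): (row=2, col=5) -> (row=2, col=4)
  west (west): (row=2, col=4) -> (row=2, col=3)
  south (south): (row=2, col=3) -> (row=3, col=3)
  south (south): (row=3, col=3) -> (row=4, col=3)
  south (south): (row=4, col=3) -> (row=5, col=3)
  [×3]west (west): blocked, stay at (row=5, col=3)
Final: (row=5, col=3)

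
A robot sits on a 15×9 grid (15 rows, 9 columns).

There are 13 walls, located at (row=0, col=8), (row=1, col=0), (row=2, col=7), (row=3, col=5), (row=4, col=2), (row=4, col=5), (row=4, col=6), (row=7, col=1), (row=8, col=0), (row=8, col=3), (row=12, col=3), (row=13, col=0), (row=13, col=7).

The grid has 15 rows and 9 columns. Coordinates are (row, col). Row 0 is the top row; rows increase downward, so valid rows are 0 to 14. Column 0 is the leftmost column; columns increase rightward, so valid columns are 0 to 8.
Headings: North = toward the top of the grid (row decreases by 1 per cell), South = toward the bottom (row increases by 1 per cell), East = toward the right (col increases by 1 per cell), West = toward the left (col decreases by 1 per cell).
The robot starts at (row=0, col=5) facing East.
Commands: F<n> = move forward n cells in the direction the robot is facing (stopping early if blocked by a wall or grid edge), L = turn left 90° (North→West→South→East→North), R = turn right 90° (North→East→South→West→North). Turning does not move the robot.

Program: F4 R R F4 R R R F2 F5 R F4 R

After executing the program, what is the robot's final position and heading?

Answer: Final position: (row=7, col=2), facing North

Derivation:
Start: (row=0, col=5), facing East
  F4: move forward 2/4 (blocked), now at (row=0, col=7)
  R: turn right, now facing South
  R: turn right, now facing West
  F4: move forward 4, now at (row=0, col=3)
  R: turn right, now facing North
  R: turn right, now facing East
  R: turn right, now facing South
  F2: move forward 2, now at (row=2, col=3)
  F5: move forward 5, now at (row=7, col=3)
  R: turn right, now facing West
  F4: move forward 1/4 (blocked), now at (row=7, col=2)
  R: turn right, now facing North
Final: (row=7, col=2), facing North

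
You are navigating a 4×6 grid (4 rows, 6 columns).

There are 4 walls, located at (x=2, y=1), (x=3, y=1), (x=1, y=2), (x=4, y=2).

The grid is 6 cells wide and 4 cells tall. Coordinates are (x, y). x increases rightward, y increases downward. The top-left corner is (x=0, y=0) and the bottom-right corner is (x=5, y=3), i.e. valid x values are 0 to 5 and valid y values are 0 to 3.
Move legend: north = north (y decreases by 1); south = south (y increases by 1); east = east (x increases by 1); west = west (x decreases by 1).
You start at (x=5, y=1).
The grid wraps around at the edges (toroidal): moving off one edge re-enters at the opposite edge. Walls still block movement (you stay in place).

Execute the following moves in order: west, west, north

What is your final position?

Start: (x=5, y=1)
  west (west): (x=5, y=1) -> (x=4, y=1)
  west (west): blocked, stay at (x=4, y=1)
  north (north): (x=4, y=1) -> (x=4, y=0)
Final: (x=4, y=0)

Answer: Final position: (x=4, y=0)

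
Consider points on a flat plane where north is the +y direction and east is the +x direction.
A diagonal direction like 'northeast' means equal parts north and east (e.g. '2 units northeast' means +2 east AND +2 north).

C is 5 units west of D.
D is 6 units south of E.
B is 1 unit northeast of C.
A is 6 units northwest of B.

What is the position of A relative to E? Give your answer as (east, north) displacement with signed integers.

Place E at the origin (east=0, north=0).
  D is 6 units south of E: delta (east=+0, north=-6); D at (east=0, north=-6).
  C is 5 units west of D: delta (east=-5, north=+0); C at (east=-5, north=-6).
  B is 1 unit northeast of C: delta (east=+1, north=+1); B at (east=-4, north=-5).
  A is 6 units northwest of B: delta (east=-6, north=+6); A at (east=-10, north=1).
Therefore A relative to E: (east=-10, north=1).

Answer: A is at (east=-10, north=1) relative to E.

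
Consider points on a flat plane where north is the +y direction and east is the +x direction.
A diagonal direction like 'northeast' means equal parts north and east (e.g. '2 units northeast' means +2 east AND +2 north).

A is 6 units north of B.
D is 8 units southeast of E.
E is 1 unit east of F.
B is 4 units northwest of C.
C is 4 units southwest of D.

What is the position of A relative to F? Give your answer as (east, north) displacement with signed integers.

Place F at the origin (east=0, north=0).
  E is 1 unit east of F: delta (east=+1, north=+0); E at (east=1, north=0).
  D is 8 units southeast of E: delta (east=+8, north=-8); D at (east=9, north=-8).
  C is 4 units southwest of D: delta (east=-4, north=-4); C at (east=5, north=-12).
  B is 4 units northwest of C: delta (east=-4, north=+4); B at (east=1, north=-8).
  A is 6 units north of B: delta (east=+0, north=+6); A at (east=1, north=-2).
Therefore A relative to F: (east=1, north=-2).

Answer: A is at (east=1, north=-2) relative to F.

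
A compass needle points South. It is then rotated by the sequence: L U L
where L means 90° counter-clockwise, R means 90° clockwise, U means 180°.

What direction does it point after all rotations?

Start: South
  L (left (90° counter-clockwise)) -> East
  U (U-turn (180°)) -> West
  L (left (90° counter-clockwise)) -> South
Final: South

Answer: Final heading: South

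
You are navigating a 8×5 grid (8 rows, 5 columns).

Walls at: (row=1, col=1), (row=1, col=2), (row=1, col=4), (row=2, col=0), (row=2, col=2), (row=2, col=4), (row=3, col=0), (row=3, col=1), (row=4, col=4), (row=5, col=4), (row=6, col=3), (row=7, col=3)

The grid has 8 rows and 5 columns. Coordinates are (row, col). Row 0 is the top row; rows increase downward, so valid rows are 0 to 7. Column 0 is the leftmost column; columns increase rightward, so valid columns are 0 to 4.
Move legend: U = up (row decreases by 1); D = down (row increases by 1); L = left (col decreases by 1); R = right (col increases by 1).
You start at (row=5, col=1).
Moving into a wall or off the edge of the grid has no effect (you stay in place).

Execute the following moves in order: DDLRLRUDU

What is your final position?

Answer: Final position: (row=6, col=1)

Derivation:
Start: (row=5, col=1)
  D (down): (row=5, col=1) -> (row=6, col=1)
  D (down): (row=6, col=1) -> (row=7, col=1)
  L (left): (row=7, col=1) -> (row=7, col=0)
  R (right): (row=7, col=0) -> (row=7, col=1)
  L (left): (row=7, col=1) -> (row=7, col=0)
  R (right): (row=7, col=0) -> (row=7, col=1)
  U (up): (row=7, col=1) -> (row=6, col=1)
  D (down): (row=6, col=1) -> (row=7, col=1)
  U (up): (row=7, col=1) -> (row=6, col=1)
Final: (row=6, col=1)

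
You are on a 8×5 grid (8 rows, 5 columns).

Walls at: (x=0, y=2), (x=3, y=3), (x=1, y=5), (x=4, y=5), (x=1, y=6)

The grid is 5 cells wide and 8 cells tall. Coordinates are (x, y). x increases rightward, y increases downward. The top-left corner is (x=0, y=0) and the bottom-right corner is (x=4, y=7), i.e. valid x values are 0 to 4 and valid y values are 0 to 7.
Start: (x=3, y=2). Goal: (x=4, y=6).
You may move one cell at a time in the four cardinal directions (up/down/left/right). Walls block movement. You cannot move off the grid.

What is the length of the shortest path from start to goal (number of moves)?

BFS from (x=3, y=2) until reaching (x=4, y=6):
  Distance 0: (x=3, y=2)
  Distance 1: (x=3, y=1), (x=2, y=2), (x=4, y=2)
  Distance 2: (x=3, y=0), (x=2, y=1), (x=4, y=1), (x=1, y=2), (x=2, y=3), (x=4, y=3)
  Distance 3: (x=2, y=0), (x=4, y=0), (x=1, y=1), (x=1, y=3), (x=2, y=4), (x=4, y=4)
  Distance 4: (x=1, y=0), (x=0, y=1), (x=0, y=3), (x=1, y=4), (x=3, y=4), (x=2, y=5)
  Distance 5: (x=0, y=0), (x=0, y=4), (x=3, y=5), (x=2, y=6)
  Distance 6: (x=0, y=5), (x=3, y=6), (x=2, y=7)
  Distance 7: (x=0, y=6), (x=4, y=6), (x=1, y=7), (x=3, y=7)  <- goal reached here
One shortest path (7 moves): (x=3, y=2) -> (x=4, y=2) -> (x=4, y=3) -> (x=4, y=4) -> (x=3, y=4) -> (x=3, y=5) -> (x=3, y=6) -> (x=4, y=6)

Answer: Shortest path length: 7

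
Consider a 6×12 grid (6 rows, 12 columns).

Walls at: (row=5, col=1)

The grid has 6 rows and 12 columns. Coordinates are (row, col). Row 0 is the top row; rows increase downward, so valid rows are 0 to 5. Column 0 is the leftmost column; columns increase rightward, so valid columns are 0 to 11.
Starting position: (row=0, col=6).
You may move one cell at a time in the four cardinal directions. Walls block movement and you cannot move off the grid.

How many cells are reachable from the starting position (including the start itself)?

BFS flood-fill from (row=0, col=6):
  Distance 0: (row=0, col=6)
  Distance 1: (row=0, col=5), (row=0, col=7), (row=1, col=6)
  Distance 2: (row=0, col=4), (row=0, col=8), (row=1, col=5), (row=1, col=7), (row=2, col=6)
  Distance 3: (row=0, col=3), (row=0, col=9), (row=1, col=4), (row=1, col=8), (row=2, col=5), (row=2, col=7), (row=3, col=6)
  Distance 4: (row=0, col=2), (row=0, col=10), (row=1, col=3), (row=1, col=9), (row=2, col=4), (row=2, col=8), (row=3, col=5), (row=3, col=7), (row=4, col=6)
  Distance 5: (row=0, col=1), (row=0, col=11), (row=1, col=2), (row=1, col=10), (row=2, col=3), (row=2, col=9), (row=3, col=4), (row=3, col=8), (row=4, col=5), (row=4, col=7), (row=5, col=6)
  Distance 6: (row=0, col=0), (row=1, col=1), (row=1, col=11), (row=2, col=2), (row=2, col=10), (row=3, col=3), (row=3, col=9), (row=4, col=4), (row=4, col=8), (row=5, col=5), (row=5, col=7)
  Distance 7: (row=1, col=0), (row=2, col=1), (row=2, col=11), (row=3, col=2), (row=3, col=10), (row=4, col=3), (row=4, col=9), (row=5, col=4), (row=5, col=8)
  Distance 8: (row=2, col=0), (row=3, col=1), (row=3, col=11), (row=4, col=2), (row=4, col=10), (row=5, col=3), (row=5, col=9)
  Distance 9: (row=3, col=0), (row=4, col=1), (row=4, col=11), (row=5, col=2), (row=5, col=10)
  Distance 10: (row=4, col=0), (row=5, col=11)
  Distance 11: (row=5, col=0)
Total reachable: 71 (grid has 71 open cells total)

Answer: Reachable cells: 71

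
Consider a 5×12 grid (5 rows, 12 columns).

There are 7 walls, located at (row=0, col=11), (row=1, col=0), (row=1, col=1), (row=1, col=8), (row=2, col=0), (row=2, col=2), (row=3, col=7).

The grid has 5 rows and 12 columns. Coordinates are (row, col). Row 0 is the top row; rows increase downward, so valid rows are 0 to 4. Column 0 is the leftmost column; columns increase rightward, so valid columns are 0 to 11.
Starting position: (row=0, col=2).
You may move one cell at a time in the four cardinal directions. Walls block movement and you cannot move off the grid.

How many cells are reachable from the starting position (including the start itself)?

Answer: Reachable cells: 53

Derivation:
BFS flood-fill from (row=0, col=2):
  Distance 0: (row=0, col=2)
  Distance 1: (row=0, col=1), (row=0, col=3), (row=1, col=2)
  Distance 2: (row=0, col=0), (row=0, col=4), (row=1, col=3)
  Distance 3: (row=0, col=5), (row=1, col=4), (row=2, col=3)
  Distance 4: (row=0, col=6), (row=1, col=5), (row=2, col=4), (row=3, col=3)
  Distance 5: (row=0, col=7), (row=1, col=6), (row=2, col=5), (row=3, col=2), (row=3, col=4), (row=4, col=3)
  Distance 6: (row=0, col=8), (row=1, col=7), (row=2, col=6), (row=3, col=1), (row=3, col=5), (row=4, col=2), (row=4, col=4)
  Distance 7: (row=0, col=9), (row=2, col=1), (row=2, col=7), (row=3, col=0), (row=3, col=6), (row=4, col=1), (row=4, col=5)
  Distance 8: (row=0, col=10), (row=1, col=9), (row=2, col=8), (row=4, col=0), (row=4, col=6)
  Distance 9: (row=1, col=10), (row=2, col=9), (row=3, col=8), (row=4, col=7)
  Distance 10: (row=1, col=11), (row=2, col=10), (row=3, col=9), (row=4, col=8)
  Distance 11: (row=2, col=11), (row=3, col=10), (row=4, col=9)
  Distance 12: (row=3, col=11), (row=4, col=10)
  Distance 13: (row=4, col=11)
Total reachable: 53 (grid has 53 open cells total)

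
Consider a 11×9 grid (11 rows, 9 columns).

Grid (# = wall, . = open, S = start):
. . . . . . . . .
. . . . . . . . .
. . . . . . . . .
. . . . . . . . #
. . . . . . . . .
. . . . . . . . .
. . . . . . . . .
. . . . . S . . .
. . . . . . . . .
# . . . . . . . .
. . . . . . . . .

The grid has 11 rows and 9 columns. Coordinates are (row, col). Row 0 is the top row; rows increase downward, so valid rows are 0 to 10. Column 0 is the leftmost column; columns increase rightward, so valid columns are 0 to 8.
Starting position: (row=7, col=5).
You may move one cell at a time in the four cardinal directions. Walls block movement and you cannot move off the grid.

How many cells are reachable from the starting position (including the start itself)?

Answer: Reachable cells: 97

Derivation:
BFS flood-fill from (row=7, col=5):
  Distance 0: (row=7, col=5)
  Distance 1: (row=6, col=5), (row=7, col=4), (row=7, col=6), (row=8, col=5)
  Distance 2: (row=5, col=5), (row=6, col=4), (row=6, col=6), (row=7, col=3), (row=7, col=7), (row=8, col=4), (row=8, col=6), (row=9, col=5)
  Distance 3: (row=4, col=5), (row=5, col=4), (row=5, col=6), (row=6, col=3), (row=6, col=7), (row=7, col=2), (row=7, col=8), (row=8, col=3), (row=8, col=7), (row=9, col=4), (row=9, col=6), (row=10, col=5)
  Distance 4: (row=3, col=5), (row=4, col=4), (row=4, col=6), (row=5, col=3), (row=5, col=7), (row=6, col=2), (row=6, col=8), (row=7, col=1), (row=8, col=2), (row=8, col=8), (row=9, col=3), (row=9, col=7), (row=10, col=4), (row=10, col=6)
  Distance 5: (row=2, col=5), (row=3, col=4), (row=3, col=6), (row=4, col=3), (row=4, col=7), (row=5, col=2), (row=5, col=8), (row=6, col=1), (row=7, col=0), (row=8, col=1), (row=9, col=2), (row=9, col=8), (row=10, col=3), (row=10, col=7)
  Distance 6: (row=1, col=5), (row=2, col=4), (row=2, col=6), (row=3, col=3), (row=3, col=7), (row=4, col=2), (row=4, col=8), (row=5, col=1), (row=6, col=0), (row=8, col=0), (row=9, col=1), (row=10, col=2), (row=10, col=8)
  Distance 7: (row=0, col=5), (row=1, col=4), (row=1, col=6), (row=2, col=3), (row=2, col=7), (row=3, col=2), (row=4, col=1), (row=5, col=0), (row=10, col=1)
  Distance 8: (row=0, col=4), (row=0, col=6), (row=1, col=3), (row=1, col=7), (row=2, col=2), (row=2, col=8), (row=3, col=1), (row=4, col=0), (row=10, col=0)
  Distance 9: (row=0, col=3), (row=0, col=7), (row=1, col=2), (row=1, col=8), (row=2, col=1), (row=3, col=0)
  Distance 10: (row=0, col=2), (row=0, col=8), (row=1, col=1), (row=2, col=0)
  Distance 11: (row=0, col=1), (row=1, col=0)
  Distance 12: (row=0, col=0)
Total reachable: 97 (grid has 97 open cells total)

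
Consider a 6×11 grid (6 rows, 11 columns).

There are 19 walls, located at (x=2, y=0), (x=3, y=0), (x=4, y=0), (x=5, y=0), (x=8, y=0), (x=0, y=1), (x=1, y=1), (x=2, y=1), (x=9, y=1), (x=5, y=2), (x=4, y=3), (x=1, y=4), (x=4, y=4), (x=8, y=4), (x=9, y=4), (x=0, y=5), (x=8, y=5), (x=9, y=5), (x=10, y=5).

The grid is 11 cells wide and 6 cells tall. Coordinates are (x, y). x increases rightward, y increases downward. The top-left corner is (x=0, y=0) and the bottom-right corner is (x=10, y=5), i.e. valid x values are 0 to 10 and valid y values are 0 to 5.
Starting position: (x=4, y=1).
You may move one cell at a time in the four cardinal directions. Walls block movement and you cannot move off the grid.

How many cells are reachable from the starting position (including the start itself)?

Answer: Reachable cells: 45

Derivation:
BFS flood-fill from (x=4, y=1):
  Distance 0: (x=4, y=1)
  Distance 1: (x=3, y=1), (x=5, y=1), (x=4, y=2)
  Distance 2: (x=6, y=1), (x=3, y=2)
  Distance 3: (x=6, y=0), (x=7, y=1), (x=2, y=2), (x=6, y=2), (x=3, y=3)
  Distance 4: (x=7, y=0), (x=8, y=1), (x=1, y=2), (x=7, y=2), (x=2, y=3), (x=6, y=3), (x=3, y=4)
  Distance 5: (x=0, y=2), (x=8, y=2), (x=1, y=3), (x=5, y=3), (x=7, y=3), (x=2, y=4), (x=6, y=4), (x=3, y=5)
  Distance 6: (x=9, y=2), (x=0, y=3), (x=8, y=3), (x=5, y=4), (x=7, y=4), (x=2, y=5), (x=4, y=5), (x=6, y=5)
  Distance 7: (x=10, y=2), (x=9, y=3), (x=0, y=4), (x=1, y=5), (x=5, y=5), (x=7, y=5)
  Distance 8: (x=10, y=1), (x=10, y=3)
  Distance 9: (x=10, y=0), (x=10, y=4)
  Distance 10: (x=9, y=0)
Total reachable: 45 (grid has 47 open cells total)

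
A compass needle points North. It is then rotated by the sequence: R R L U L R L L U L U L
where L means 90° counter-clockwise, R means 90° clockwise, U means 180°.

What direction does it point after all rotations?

Start: North
  R (right (90° clockwise)) -> East
  R (right (90° clockwise)) -> South
  L (left (90° counter-clockwise)) -> East
  U (U-turn (180°)) -> West
  L (left (90° counter-clockwise)) -> South
  R (right (90° clockwise)) -> West
  L (left (90° counter-clockwise)) -> South
  L (left (90° counter-clockwise)) -> East
  U (U-turn (180°)) -> West
  L (left (90° counter-clockwise)) -> South
  U (U-turn (180°)) -> North
  L (left (90° counter-clockwise)) -> West
Final: West

Answer: Final heading: West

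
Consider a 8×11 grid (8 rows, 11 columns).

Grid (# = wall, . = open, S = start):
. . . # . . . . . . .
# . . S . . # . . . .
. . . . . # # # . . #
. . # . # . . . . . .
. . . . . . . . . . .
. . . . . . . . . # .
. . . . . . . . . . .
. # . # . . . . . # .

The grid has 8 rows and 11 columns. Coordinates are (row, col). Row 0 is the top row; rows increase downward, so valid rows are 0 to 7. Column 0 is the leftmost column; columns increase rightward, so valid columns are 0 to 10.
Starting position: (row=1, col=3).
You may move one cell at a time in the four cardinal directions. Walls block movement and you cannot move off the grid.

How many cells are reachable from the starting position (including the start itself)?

Answer: Reachable cells: 75

Derivation:
BFS flood-fill from (row=1, col=3):
  Distance 0: (row=1, col=3)
  Distance 1: (row=1, col=2), (row=1, col=4), (row=2, col=3)
  Distance 2: (row=0, col=2), (row=0, col=4), (row=1, col=1), (row=1, col=5), (row=2, col=2), (row=2, col=4), (row=3, col=3)
  Distance 3: (row=0, col=1), (row=0, col=5), (row=2, col=1), (row=4, col=3)
  Distance 4: (row=0, col=0), (row=0, col=6), (row=2, col=0), (row=3, col=1), (row=4, col=2), (row=4, col=4), (row=5, col=3)
  Distance 5: (row=0, col=7), (row=3, col=0), (row=4, col=1), (row=4, col=5), (row=5, col=2), (row=5, col=4), (row=6, col=3)
  Distance 6: (row=0, col=8), (row=1, col=7), (row=3, col=5), (row=4, col=0), (row=4, col=6), (row=5, col=1), (row=5, col=5), (row=6, col=2), (row=6, col=4)
  Distance 7: (row=0, col=9), (row=1, col=8), (row=3, col=6), (row=4, col=7), (row=5, col=0), (row=5, col=6), (row=6, col=1), (row=6, col=5), (row=7, col=2), (row=7, col=4)
  Distance 8: (row=0, col=10), (row=1, col=9), (row=2, col=8), (row=3, col=7), (row=4, col=8), (row=5, col=7), (row=6, col=0), (row=6, col=6), (row=7, col=5)
  Distance 9: (row=1, col=10), (row=2, col=9), (row=3, col=8), (row=4, col=9), (row=5, col=8), (row=6, col=7), (row=7, col=0), (row=7, col=6)
  Distance 10: (row=3, col=9), (row=4, col=10), (row=6, col=8), (row=7, col=7)
  Distance 11: (row=3, col=10), (row=5, col=10), (row=6, col=9), (row=7, col=8)
  Distance 12: (row=6, col=10)
  Distance 13: (row=7, col=10)
Total reachable: 75 (grid has 75 open cells total)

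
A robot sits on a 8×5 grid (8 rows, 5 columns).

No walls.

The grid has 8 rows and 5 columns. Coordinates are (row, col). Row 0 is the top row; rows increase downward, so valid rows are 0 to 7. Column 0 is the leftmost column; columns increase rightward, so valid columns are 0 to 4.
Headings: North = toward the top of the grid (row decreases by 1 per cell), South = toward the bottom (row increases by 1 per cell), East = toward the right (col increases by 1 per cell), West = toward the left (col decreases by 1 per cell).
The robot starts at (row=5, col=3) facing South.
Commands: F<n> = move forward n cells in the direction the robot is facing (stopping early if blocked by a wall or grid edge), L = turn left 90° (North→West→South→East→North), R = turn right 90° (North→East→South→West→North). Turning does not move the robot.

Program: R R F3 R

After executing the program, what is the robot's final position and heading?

Start: (row=5, col=3), facing South
  R: turn right, now facing West
  R: turn right, now facing North
  F3: move forward 3, now at (row=2, col=3)
  R: turn right, now facing East
Final: (row=2, col=3), facing East

Answer: Final position: (row=2, col=3), facing East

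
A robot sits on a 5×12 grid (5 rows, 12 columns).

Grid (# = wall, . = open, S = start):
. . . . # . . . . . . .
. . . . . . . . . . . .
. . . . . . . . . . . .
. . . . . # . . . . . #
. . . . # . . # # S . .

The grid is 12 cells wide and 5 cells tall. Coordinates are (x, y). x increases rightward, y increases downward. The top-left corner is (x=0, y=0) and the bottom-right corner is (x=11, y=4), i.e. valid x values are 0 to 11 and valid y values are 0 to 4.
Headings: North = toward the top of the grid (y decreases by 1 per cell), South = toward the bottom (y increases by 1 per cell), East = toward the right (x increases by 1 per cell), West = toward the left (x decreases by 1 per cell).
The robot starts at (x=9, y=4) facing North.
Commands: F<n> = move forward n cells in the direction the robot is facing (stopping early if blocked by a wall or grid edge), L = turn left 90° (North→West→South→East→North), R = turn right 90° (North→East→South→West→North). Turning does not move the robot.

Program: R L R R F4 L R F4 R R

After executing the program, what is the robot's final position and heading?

Answer: Final position: (x=9, y=4), facing North

Derivation:
Start: (x=9, y=4), facing North
  R: turn right, now facing East
  L: turn left, now facing North
  R: turn right, now facing East
  R: turn right, now facing South
  F4: move forward 0/4 (blocked), now at (x=9, y=4)
  L: turn left, now facing East
  R: turn right, now facing South
  F4: move forward 0/4 (blocked), now at (x=9, y=4)
  R: turn right, now facing West
  R: turn right, now facing North
Final: (x=9, y=4), facing North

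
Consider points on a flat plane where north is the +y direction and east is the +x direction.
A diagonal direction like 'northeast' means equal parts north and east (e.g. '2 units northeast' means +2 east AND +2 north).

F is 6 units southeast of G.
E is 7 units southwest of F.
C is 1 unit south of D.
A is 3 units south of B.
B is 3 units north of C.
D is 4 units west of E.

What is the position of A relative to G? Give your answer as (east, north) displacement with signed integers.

Answer: A is at (east=-5, north=-14) relative to G.

Derivation:
Place G at the origin (east=0, north=0).
  F is 6 units southeast of G: delta (east=+6, north=-6); F at (east=6, north=-6).
  E is 7 units southwest of F: delta (east=-7, north=-7); E at (east=-1, north=-13).
  D is 4 units west of E: delta (east=-4, north=+0); D at (east=-5, north=-13).
  C is 1 unit south of D: delta (east=+0, north=-1); C at (east=-5, north=-14).
  B is 3 units north of C: delta (east=+0, north=+3); B at (east=-5, north=-11).
  A is 3 units south of B: delta (east=+0, north=-3); A at (east=-5, north=-14).
Therefore A relative to G: (east=-5, north=-14).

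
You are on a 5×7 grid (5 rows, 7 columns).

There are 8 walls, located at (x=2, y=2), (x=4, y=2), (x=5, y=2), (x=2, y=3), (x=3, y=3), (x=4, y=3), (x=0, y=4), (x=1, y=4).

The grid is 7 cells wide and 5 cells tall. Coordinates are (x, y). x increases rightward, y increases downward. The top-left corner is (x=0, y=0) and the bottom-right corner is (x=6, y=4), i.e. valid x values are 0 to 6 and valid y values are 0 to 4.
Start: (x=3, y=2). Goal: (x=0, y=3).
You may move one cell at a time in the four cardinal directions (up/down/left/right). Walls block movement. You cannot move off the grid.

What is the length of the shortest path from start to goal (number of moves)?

BFS from (x=3, y=2) until reaching (x=0, y=3):
  Distance 0: (x=3, y=2)
  Distance 1: (x=3, y=1)
  Distance 2: (x=3, y=0), (x=2, y=1), (x=4, y=1)
  Distance 3: (x=2, y=0), (x=4, y=0), (x=1, y=1), (x=5, y=1)
  Distance 4: (x=1, y=0), (x=5, y=0), (x=0, y=1), (x=6, y=1), (x=1, y=2)
  Distance 5: (x=0, y=0), (x=6, y=0), (x=0, y=2), (x=6, y=2), (x=1, y=3)
  Distance 6: (x=0, y=3), (x=6, y=3)  <- goal reached here
One shortest path (6 moves): (x=3, y=2) -> (x=3, y=1) -> (x=2, y=1) -> (x=1, y=1) -> (x=0, y=1) -> (x=0, y=2) -> (x=0, y=3)

Answer: Shortest path length: 6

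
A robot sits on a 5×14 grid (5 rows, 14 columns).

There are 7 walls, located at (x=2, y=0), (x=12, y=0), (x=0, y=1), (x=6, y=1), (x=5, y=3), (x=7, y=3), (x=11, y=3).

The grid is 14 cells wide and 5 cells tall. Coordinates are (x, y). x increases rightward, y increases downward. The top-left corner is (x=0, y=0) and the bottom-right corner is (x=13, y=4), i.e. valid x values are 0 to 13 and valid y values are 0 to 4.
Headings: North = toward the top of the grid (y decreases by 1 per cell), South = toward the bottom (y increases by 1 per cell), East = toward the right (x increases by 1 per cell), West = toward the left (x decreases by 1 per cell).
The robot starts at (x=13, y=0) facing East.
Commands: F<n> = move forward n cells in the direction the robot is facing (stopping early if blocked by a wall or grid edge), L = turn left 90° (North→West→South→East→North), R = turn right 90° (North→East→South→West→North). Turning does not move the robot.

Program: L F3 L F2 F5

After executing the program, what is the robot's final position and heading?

Answer: Final position: (x=13, y=0), facing West

Derivation:
Start: (x=13, y=0), facing East
  L: turn left, now facing North
  F3: move forward 0/3 (blocked), now at (x=13, y=0)
  L: turn left, now facing West
  F2: move forward 0/2 (blocked), now at (x=13, y=0)
  F5: move forward 0/5 (blocked), now at (x=13, y=0)
Final: (x=13, y=0), facing West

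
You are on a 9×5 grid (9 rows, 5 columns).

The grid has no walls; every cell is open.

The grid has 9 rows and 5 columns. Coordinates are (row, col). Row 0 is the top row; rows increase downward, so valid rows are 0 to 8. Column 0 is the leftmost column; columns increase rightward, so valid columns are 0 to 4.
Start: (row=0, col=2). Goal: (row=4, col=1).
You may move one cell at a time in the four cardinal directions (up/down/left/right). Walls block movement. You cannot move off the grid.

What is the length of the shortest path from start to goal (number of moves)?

Answer: Shortest path length: 5

Derivation:
BFS from (row=0, col=2) until reaching (row=4, col=1):
  Distance 0: (row=0, col=2)
  Distance 1: (row=0, col=1), (row=0, col=3), (row=1, col=2)
  Distance 2: (row=0, col=0), (row=0, col=4), (row=1, col=1), (row=1, col=3), (row=2, col=2)
  Distance 3: (row=1, col=0), (row=1, col=4), (row=2, col=1), (row=2, col=3), (row=3, col=2)
  Distance 4: (row=2, col=0), (row=2, col=4), (row=3, col=1), (row=3, col=3), (row=4, col=2)
  Distance 5: (row=3, col=0), (row=3, col=4), (row=4, col=1), (row=4, col=3), (row=5, col=2)  <- goal reached here
One shortest path (5 moves): (row=0, col=2) -> (row=0, col=1) -> (row=1, col=1) -> (row=2, col=1) -> (row=3, col=1) -> (row=4, col=1)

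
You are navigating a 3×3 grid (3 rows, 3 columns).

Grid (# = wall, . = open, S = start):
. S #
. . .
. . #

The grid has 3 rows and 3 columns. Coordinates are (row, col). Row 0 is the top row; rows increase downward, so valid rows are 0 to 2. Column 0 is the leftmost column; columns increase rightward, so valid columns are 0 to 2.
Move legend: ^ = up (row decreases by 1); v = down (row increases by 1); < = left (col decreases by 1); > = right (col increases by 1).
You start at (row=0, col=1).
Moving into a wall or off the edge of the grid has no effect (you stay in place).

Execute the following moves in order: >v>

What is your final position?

Start: (row=0, col=1)
  > (right): blocked, stay at (row=0, col=1)
  v (down): (row=0, col=1) -> (row=1, col=1)
  > (right): (row=1, col=1) -> (row=1, col=2)
Final: (row=1, col=2)

Answer: Final position: (row=1, col=2)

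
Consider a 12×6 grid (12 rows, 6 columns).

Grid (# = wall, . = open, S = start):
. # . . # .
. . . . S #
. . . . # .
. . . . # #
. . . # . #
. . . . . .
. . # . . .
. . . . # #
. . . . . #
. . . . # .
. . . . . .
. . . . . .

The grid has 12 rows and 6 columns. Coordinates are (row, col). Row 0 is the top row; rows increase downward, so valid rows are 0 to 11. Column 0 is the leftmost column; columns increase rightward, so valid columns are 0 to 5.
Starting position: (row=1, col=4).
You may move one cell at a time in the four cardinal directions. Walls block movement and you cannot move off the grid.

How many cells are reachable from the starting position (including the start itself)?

Answer: Reachable cells: 57

Derivation:
BFS flood-fill from (row=1, col=4):
  Distance 0: (row=1, col=4)
  Distance 1: (row=1, col=3)
  Distance 2: (row=0, col=3), (row=1, col=2), (row=2, col=3)
  Distance 3: (row=0, col=2), (row=1, col=1), (row=2, col=2), (row=3, col=3)
  Distance 4: (row=1, col=0), (row=2, col=1), (row=3, col=2)
  Distance 5: (row=0, col=0), (row=2, col=0), (row=3, col=1), (row=4, col=2)
  Distance 6: (row=3, col=0), (row=4, col=1), (row=5, col=2)
  Distance 7: (row=4, col=0), (row=5, col=1), (row=5, col=3)
  Distance 8: (row=5, col=0), (row=5, col=4), (row=6, col=1), (row=6, col=3)
  Distance 9: (row=4, col=4), (row=5, col=5), (row=6, col=0), (row=6, col=4), (row=7, col=1), (row=7, col=3)
  Distance 10: (row=6, col=5), (row=7, col=0), (row=7, col=2), (row=8, col=1), (row=8, col=3)
  Distance 11: (row=8, col=0), (row=8, col=2), (row=8, col=4), (row=9, col=1), (row=9, col=3)
  Distance 12: (row=9, col=0), (row=9, col=2), (row=10, col=1), (row=10, col=3)
  Distance 13: (row=10, col=0), (row=10, col=2), (row=10, col=4), (row=11, col=1), (row=11, col=3)
  Distance 14: (row=10, col=5), (row=11, col=0), (row=11, col=2), (row=11, col=4)
  Distance 15: (row=9, col=5), (row=11, col=5)
Total reachable: 57 (grid has 59 open cells total)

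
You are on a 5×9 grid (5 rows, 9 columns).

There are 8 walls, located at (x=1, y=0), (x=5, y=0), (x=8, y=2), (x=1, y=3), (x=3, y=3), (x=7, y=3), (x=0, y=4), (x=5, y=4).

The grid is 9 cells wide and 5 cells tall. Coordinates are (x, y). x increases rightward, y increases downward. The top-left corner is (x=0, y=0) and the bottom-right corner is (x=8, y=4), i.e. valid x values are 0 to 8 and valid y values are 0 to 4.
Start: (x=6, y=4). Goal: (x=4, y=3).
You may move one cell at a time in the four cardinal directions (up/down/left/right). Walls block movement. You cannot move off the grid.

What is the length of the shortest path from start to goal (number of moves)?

BFS from (x=6, y=4) until reaching (x=4, y=3):
  Distance 0: (x=6, y=4)
  Distance 1: (x=6, y=3), (x=7, y=4)
  Distance 2: (x=6, y=2), (x=5, y=3), (x=8, y=4)
  Distance 3: (x=6, y=1), (x=5, y=2), (x=7, y=2), (x=4, y=3), (x=8, y=3)  <- goal reached here
One shortest path (3 moves): (x=6, y=4) -> (x=6, y=3) -> (x=5, y=3) -> (x=4, y=3)

Answer: Shortest path length: 3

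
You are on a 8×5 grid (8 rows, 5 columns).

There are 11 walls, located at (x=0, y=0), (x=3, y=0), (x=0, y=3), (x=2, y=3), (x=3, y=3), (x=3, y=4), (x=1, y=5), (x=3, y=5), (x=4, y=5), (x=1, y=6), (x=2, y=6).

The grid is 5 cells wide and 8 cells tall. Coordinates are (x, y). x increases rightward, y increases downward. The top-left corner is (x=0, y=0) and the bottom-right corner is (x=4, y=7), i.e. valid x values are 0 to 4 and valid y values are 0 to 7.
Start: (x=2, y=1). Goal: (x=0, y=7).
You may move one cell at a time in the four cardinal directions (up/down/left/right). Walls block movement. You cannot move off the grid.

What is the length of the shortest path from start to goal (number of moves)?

Answer: Shortest path length: 8

Derivation:
BFS from (x=2, y=1) until reaching (x=0, y=7):
  Distance 0: (x=2, y=1)
  Distance 1: (x=2, y=0), (x=1, y=1), (x=3, y=1), (x=2, y=2)
  Distance 2: (x=1, y=0), (x=0, y=1), (x=4, y=1), (x=1, y=2), (x=3, y=2)
  Distance 3: (x=4, y=0), (x=0, y=2), (x=4, y=2), (x=1, y=3)
  Distance 4: (x=4, y=3), (x=1, y=4)
  Distance 5: (x=0, y=4), (x=2, y=4), (x=4, y=4)
  Distance 6: (x=0, y=5), (x=2, y=5)
  Distance 7: (x=0, y=6)
  Distance 8: (x=0, y=7)  <- goal reached here
One shortest path (8 moves): (x=2, y=1) -> (x=1, y=1) -> (x=1, y=2) -> (x=1, y=3) -> (x=1, y=4) -> (x=0, y=4) -> (x=0, y=5) -> (x=0, y=6) -> (x=0, y=7)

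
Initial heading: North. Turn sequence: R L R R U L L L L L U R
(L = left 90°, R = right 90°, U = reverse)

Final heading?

Start: North
  R (right (90° clockwise)) -> East
  L (left (90° counter-clockwise)) -> North
  R (right (90° clockwise)) -> East
  R (right (90° clockwise)) -> South
  U (U-turn (180°)) -> North
  L (left (90° counter-clockwise)) -> West
  L (left (90° counter-clockwise)) -> South
  L (left (90° counter-clockwise)) -> East
  L (left (90° counter-clockwise)) -> North
  L (left (90° counter-clockwise)) -> West
  U (U-turn (180°)) -> East
  R (right (90° clockwise)) -> South
Final: South

Answer: Final heading: South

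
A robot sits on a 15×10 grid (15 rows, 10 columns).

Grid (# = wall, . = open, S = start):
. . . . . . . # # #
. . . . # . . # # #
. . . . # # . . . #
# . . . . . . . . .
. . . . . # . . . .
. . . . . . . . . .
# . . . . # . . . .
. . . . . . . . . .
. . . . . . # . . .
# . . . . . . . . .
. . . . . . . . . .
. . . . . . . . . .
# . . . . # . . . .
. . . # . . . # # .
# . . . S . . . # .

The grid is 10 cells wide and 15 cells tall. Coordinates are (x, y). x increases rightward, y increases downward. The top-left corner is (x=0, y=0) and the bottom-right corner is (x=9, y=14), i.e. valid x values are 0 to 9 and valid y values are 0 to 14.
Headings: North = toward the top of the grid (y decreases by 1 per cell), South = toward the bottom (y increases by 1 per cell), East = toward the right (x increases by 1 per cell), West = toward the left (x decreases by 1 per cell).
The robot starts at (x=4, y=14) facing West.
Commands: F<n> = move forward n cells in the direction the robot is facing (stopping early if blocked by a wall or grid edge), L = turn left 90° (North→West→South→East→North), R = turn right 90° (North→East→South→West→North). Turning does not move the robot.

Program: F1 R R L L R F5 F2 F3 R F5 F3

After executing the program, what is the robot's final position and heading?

Start: (x=4, y=14), facing West
  F1: move forward 1, now at (x=3, y=14)
  R: turn right, now facing North
  R: turn right, now facing East
  L: turn left, now facing North
  L: turn left, now facing West
  R: turn right, now facing North
  F5: move forward 0/5 (blocked), now at (x=3, y=14)
  F2: move forward 0/2 (blocked), now at (x=3, y=14)
  F3: move forward 0/3 (blocked), now at (x=3, y=14)
  R: turn right, now facing East
  F5: move forward 4/5 (blocked), now at (x=7, y=14)
  F3: move forward 0/3 (blocked), now at (x=7, y=14)
Final: (x=7, y=14), facing East

Answer: Final position: (x=7, y=14), facing East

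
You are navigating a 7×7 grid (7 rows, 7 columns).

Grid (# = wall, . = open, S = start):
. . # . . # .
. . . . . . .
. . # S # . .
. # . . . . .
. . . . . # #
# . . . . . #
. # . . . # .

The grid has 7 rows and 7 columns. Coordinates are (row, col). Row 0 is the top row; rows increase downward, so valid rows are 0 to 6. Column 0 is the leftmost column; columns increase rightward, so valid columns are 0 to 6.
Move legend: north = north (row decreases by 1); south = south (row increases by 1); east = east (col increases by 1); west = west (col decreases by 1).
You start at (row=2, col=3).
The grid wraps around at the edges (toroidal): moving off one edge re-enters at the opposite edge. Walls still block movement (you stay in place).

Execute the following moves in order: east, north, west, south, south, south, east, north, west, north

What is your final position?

Answer: Final position: (row=6, col=3)

Derivation:
Start: (row=2, col=3)
  east (east): blocked, stay at (row=2, col=3)
  north (north): (row=2, col=3) -> (row=1, col=3)
  west (west): (row=1, col=3) -> (row=1, col=2)
  [×3]south (south): blocked, stay at (row=1, col=2)
  east (east): (row=1, col=2) -> (row=1, col=3)
  north (north): (row=1, col=3) -> (row=0, col=3)
  west (west): blocked, stay at (row=0, col=3)
  north (north): (row=0, col=3) -> (row=6, col=3)
Final: (row=6, col=3)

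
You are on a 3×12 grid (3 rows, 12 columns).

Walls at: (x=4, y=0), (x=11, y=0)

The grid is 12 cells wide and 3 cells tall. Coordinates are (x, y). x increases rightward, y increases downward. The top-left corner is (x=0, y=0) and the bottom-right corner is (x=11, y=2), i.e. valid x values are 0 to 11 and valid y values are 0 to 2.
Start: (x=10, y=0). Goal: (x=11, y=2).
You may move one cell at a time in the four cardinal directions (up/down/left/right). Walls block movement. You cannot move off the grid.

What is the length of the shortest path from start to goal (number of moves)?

Answer: Shortest path length: 3

Derivation:
BFS from (x=10, y=0) until reaching (x=11, y=2):
  Distance 0: (x=10, y=0)
  Distance 1: (x=9, y=0), (x=10, y=1)
  Distance 2: (x=8, y=0), (x=9, y=1), (x=11, y=1), (x=10, y=2)
  Distance 3: (x=7, y=0), (x=8, y=1), (x=9, y=2), (x=11, y=2)  <- goal reached here
One shortest path (3 moves): (x=10, y=0) -> (x=10, y=1) -> (x=11, y=1) -> (x=11, y=2)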